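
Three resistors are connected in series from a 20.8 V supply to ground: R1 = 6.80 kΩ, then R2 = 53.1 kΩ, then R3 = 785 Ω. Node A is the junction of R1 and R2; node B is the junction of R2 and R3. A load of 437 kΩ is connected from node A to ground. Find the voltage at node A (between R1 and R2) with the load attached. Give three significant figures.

Below node A the series string R2+R3 = 53880 Ω sits in parallel with the 437000 Ω load: 47970 Ω.
V_A = 20.8 × 47970/(6800 + 47970) = 18.2 V.

V ≈ 18.2 V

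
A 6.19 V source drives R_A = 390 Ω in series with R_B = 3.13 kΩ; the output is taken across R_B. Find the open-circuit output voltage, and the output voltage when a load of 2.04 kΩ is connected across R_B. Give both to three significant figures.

Unloaded: 5.50 V; loaded: 4.70 V

Open-circuit: V = 6.19 × 3130/(390 + 3130) = 5.50 V.
With the load, R_B becomes R_B‖R_L = 1235 Ω, so V = 6.19 × 1235/1625 = 4.70 V.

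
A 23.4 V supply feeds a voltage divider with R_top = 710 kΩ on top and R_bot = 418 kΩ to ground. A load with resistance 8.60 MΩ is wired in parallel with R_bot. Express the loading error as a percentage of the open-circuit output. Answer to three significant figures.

The divider's output (Thévenin) resistance is R_top‖R_bot = 263.1 kΩ.
Fractional drop under load = R_th/(R_th + R_L) = 263.1 / (263.1 + 8600) = 0.02969.
So the output falls by 2.97 %.

2.97 %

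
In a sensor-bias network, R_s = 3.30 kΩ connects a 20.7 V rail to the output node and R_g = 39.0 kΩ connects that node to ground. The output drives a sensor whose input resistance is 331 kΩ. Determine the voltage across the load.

The load sits in parallel with R_g: R_g‖R_L = (39.0 × 331) / (39.0 + 331) = 34.89 kΩ.
V_out = 20.7 × 34.89 / (3.30 + 34.89) = 20.7 × 34.89/38.19 = 18.9 V.

V_out ≈ 18.9 V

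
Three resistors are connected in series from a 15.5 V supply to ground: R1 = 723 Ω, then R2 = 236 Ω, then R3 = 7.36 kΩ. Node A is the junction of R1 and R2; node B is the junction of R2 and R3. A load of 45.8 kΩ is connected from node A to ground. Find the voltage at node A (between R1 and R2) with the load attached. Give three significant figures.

Below node A the series string R2+R3 = 7596 Ω sits in parallel with the 45800 Ω load: 6515 Ω.
V_A = 15.5 × 6515/(723 + 6515) = 14.0 V.

V ≈ 14.0 V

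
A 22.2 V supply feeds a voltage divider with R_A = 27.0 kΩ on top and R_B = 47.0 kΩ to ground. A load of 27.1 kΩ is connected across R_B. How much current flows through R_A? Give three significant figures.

I ≈ 0.502 mA

R_B‖R_L = 17.19 kΩ, so the source sees R_A + R_B‖R_L = 44.19 kΩ.
I = 22.2 V / 44.19 kΩ = 0.502 mA.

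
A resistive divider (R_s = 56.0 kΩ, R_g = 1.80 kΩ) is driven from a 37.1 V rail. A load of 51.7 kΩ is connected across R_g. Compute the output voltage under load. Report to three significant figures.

The load sits in parallel with R_g: R_g‖R_L = (1.80 × 51.7) / (1.80 + 51.7) = 1.739 kΩ.
V_out = 37.1 × 1.739 / (56.0 + 1.739) = 37.1 × 1.739/57.74 = 1.12 V.

V_out ≈ 1.12 V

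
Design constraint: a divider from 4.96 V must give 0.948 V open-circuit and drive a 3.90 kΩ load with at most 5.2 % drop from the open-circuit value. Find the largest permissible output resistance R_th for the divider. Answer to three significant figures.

R_th ≤ 214 Ω

Loading drop = R_th/(R_th + R_L) ≤ 0.0520, so R_th ≤ R_L · ε/(1−ε) = 3.90 kΩ × 0.0520/0.9480 = 214 Ω.
(Any R1, R2 with R2/(R1+R2) = 0.191 and R1‖R2 ≤ 214 Ω will meet the spec.)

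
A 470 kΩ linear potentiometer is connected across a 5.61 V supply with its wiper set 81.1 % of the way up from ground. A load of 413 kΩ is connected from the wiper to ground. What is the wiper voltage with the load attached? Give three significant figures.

V ≈ 3.87 V

The wiper splits the pot into (1−α)R = 88.83 kΩ above and αR = 381.2 kΩ below.
Lower section ‖ load = 198.2 kΩ.
V_wiper = 5.61 × 198.2/(88.83 + 198.2) = 3.87 V.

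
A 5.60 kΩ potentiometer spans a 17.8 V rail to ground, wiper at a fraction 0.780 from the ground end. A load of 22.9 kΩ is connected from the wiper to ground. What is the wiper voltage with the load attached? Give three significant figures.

The wiper splits the pot into (1−α)R = 1.232 kΩ above and αR = 4.368 kΩ below.
Lower section ‖ load = 3.668 kΩ.
V_wiper = 17.8 × 3.668/(1.232 + 3.668) = 13.3 V.

V ≈ 13.3 V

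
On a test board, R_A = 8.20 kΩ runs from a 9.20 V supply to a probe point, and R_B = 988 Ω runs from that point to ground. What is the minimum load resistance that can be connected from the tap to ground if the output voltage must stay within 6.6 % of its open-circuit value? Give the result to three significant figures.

Output resistance R_th = R_A‖R_B = (8200 × 988)/9188 = 881.8 Ω.
The fractional drop is R_th/(R_th + R_L); requiring this ≤ 0.0660 gives R_L ≥ R_th(1/0.0660 − 1) = 881.8 × 14.15 = 12.5 kΩ.

R_L(min) ≈ 12.5 kΩ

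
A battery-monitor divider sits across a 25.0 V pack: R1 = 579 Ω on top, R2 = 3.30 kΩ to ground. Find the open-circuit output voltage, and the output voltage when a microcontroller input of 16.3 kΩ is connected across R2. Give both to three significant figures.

Open-circuit: V = 25.0 × 3300/(579 + 3300) = 21.3 V.
With the load, R2 becomes R2‖R_L = 2744 Ω, so V = 25.0 × 2744/3323 = 20.6 V.

Unloaded: 21.3 V; loaded: 20.6 V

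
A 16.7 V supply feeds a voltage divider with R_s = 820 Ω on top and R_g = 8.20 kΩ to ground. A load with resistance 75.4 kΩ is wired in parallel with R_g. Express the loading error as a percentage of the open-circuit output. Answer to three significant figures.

The divider's output (Thévenin) resistance is R_s‖R_g = 745.5 Ω.
Fractional drop under load = R_th/(R_th + R_L) = 745.5 / (745.5 + 75400) = 0.009790.
So the output falls by 0.979 %.

0.979 %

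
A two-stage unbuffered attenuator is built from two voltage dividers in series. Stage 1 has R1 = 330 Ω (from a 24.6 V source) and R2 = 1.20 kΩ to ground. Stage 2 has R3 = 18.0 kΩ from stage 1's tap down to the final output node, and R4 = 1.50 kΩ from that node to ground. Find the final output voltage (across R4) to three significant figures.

V_out ≈ 1.46 V

Stage 2 presents R3+R4 = 19500 Ω as a load on stage 1's tap.
Stage 1's lower leg becomes R2‖(R3+R4) = 1130 Ω, so V_mid = 24.6 × 1130/1460 = 19.04 V.
Stage 2 is itself unloaded: V_out = V_mid × R4/(R3+R4) = 19.04 × 1500/19500 = 1.46 V.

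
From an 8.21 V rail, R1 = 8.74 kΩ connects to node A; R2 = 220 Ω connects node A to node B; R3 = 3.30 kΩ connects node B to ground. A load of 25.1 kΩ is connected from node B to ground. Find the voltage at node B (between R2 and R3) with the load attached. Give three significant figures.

V ≈ 2.02 V

At node B, R3 is in parallel with the load: R3‖R_L = 2917 Ω.
Below node A the resistance is R2 + (R3‖R_L) = 3137 Ω, so V_A = 8.21 × 3137/11880 = 2.168 V.
Then V_B = V_A × (R3‖R_L)/(R2 + R3‖R_L) = 2.168 × 2917/3137 = 2.02 V.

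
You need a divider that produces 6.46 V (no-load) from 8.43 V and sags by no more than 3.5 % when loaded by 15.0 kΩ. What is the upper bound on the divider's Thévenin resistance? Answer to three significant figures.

R_th ≤ 544 Ω

Loading drop = R_th/(R_th + R_L) ≤ 0.0350, so R_th ≤ R_L · ε/(1−ε) = 15.0 kΩ × 0.0350/0.9650 = 544 Ω.
(Any R1, R2 with R2/(R1+R2) = 0.766 and R1‖R2 ≤ 544 Ω will meet the spec.)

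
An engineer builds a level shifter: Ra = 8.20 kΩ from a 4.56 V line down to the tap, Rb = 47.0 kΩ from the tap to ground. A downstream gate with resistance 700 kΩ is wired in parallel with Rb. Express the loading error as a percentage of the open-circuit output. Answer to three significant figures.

The divider's output (Thévenin) resistance is Ra‖Rb = 6.982 kΩ.
Fractional drop under load = R_th/(R_th + R_L) = 6.982 / (6.982 + 700) = 0.009876.
So the output falls by 0.988 %.

0.988 %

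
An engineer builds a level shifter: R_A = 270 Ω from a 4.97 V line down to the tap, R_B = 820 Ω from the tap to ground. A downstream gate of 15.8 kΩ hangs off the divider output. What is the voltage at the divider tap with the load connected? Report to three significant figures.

V_out ≈ 3.69 V

The load sits in parallel with R_B: R_B‖R_L = (820 × 15800) / (820 + 15800) = 779.5 Ω.
V_out = 4.97 × 779.5 / (270 + 779.5) = 4.97 × 779.5/1050 = 3.69 V.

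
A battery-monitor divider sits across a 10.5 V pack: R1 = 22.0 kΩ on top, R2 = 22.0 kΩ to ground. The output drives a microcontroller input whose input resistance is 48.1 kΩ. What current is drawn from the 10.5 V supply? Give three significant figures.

R2‖R_L = 15.10 kΩ, so the source sees R1 + R2‖R_L = 37.10 kΩ.
I = 10.5 V / 37.10 kΩ = 0.283 mA.

I ≈ 0.283 mA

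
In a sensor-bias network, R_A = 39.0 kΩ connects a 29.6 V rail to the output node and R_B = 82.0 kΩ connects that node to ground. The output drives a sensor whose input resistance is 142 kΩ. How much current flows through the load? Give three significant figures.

I_L ≈ 0.119 mA

R_B‖R_L = 51.98 kΩ; V_out = 29.6 × 51.98/90.98 = 16.91 V.
I_L = V_out / R_L = 16.91 / 142 kΩ = 0.119 mA.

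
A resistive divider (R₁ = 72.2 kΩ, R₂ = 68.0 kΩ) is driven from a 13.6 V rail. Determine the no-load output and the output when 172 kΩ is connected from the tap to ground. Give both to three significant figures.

Unloaded: 6.60 V; loaded: 5.48 V

Open-circuit: V = 13.6 × 68.0/(72.2 + 68.0) = 6.60 V.
With the load, R₂ becomes R₂‖R_L = 48.73 kΩ, so V = 13.6 × 48.73/120.9 = 5.48 V.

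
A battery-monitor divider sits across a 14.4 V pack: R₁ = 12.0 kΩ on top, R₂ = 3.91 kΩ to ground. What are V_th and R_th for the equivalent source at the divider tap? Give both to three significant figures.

V_th = 3.54 V, R_th = 2.95 kΩ

V_th is the open-circuit tap voltage: 14.4 × 3.91/(12.0 + 3.91) = 3.54 V.
With the supply zeroed, R₁ and R₂ appear in parallel from the tap: R_th = R₁‖R₂ = (12.0 × 3.91)/15.91 = 2.95 kΩ.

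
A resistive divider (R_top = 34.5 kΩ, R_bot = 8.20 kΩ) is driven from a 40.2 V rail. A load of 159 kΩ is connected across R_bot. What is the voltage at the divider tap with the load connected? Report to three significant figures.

V_out ≈ 7.41 V

The load sits in parallel with R_bot: R_bot‖R_L = (8.20 × 159) / (8.20 + 159) = 7.798 kΩ.
V_out = 40.2 × 7.798 / (34.5 + 7.798) = 40.2 × 7.798/42.30 = 7.41 V.
(Unloaded it would have been 7.72 V.)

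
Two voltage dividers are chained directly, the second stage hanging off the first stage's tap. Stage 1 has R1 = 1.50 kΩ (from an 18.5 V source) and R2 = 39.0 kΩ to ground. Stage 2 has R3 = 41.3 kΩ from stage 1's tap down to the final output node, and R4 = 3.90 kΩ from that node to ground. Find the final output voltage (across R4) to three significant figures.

Stage 2 presents R3+R4 = 45.20 kΩ as a load on stage 1's tap.
Stage 1's lower leg becomes R2‖(R3+R4) = 20.94 kΩ, so V_mid = 18.5 × 20.94/22.44 = 17.26 V.
Stage 2 is itself unloaded: V_out = V_mid × R4/(R3+R4) = 17.26 × 3.90/45.20 = 1.49 V.

V_out ≈ 1.49 V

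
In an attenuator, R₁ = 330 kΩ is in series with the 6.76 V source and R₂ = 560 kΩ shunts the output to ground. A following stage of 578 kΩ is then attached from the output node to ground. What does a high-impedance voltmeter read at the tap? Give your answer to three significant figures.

V_out ≈ 3.13 V

The load sits in parallel with R₂: R₂‖R_L = (560 × 578) / (560 + 578) = 284.4 kΩ.
V_out = 6.76 × 284.4 / (330 + 284.4) = 6.76 × 284.4/614.4 = 3.13 V.
(Unloaded it would have been 4.25 V.)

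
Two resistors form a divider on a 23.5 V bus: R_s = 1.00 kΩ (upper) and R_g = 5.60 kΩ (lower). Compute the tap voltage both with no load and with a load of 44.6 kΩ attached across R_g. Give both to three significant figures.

Unloaded: 19.9 V; loaded: 19.6 V

Open-circuit: V = 23.5 × 5.60/(1.00 + 5.60) = 19.9 V.
With the load, R_g becomes R_g‖R_L = 4.975 kΩ, so V = 23.5 × 4.975/5.975 = 19.6 V.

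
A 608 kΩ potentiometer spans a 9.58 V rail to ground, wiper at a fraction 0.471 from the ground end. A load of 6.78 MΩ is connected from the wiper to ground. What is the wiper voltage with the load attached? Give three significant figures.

V ≈ 4.41 V

The wiper splits the pot into (1−α)R = 321.6 kΩ above and αR = 286.4 kΩ below.
Lower section ‖ load = 274.8 kΩ.
V_wiper = 9.58 × 274.8/(321.6 + 274.8) = 4.41 V.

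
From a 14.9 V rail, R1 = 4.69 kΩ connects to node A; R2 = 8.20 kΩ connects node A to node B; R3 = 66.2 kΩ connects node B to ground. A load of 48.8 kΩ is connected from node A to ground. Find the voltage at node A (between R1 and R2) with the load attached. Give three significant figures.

Below node A the series string R2+R3 = 74.40 kΩ sits in parallel with the 48.8 kΩ load: 29.47 kΩ.
V_A = 14.9 × 29.47/(4.69 + 29.47) = 12.9 V.

V ≈ 12.9 V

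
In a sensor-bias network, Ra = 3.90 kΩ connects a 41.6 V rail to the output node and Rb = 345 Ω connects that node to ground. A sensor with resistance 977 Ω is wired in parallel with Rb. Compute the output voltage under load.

The load sits in parallel with Rb: Rb‖R_L = (345 × 977) / (345 + 977) = 255.0 Ω.
V_out = 41.6 × 255.0 / (3900 + 255.0) = 41.6 × 255.0/4155 = 2.55 V.
(Unloaded it would have been 3.38 V.)

V_out ≈ 2.55 V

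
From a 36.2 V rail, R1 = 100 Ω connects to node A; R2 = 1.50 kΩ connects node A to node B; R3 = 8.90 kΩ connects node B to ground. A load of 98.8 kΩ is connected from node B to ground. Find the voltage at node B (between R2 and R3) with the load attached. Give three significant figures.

V ≈ 30.3 V

At node B, R3 is in parallel with the load: R3‖R_L = 8165 Ω.
Below node A the resistance is R2 + (R3‖R_L) = 9665 Ω, so V_A = 36.2 × 9665/9765 = 35.83 V.
Then V_B = V_A × (R3‖R_L)/(R2 + R3‖R_L) = 35.83 × 8165/9665 = 30.3 V.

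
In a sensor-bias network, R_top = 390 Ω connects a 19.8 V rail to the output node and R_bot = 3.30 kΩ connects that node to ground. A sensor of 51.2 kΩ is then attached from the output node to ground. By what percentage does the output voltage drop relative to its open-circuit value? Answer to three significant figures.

The divider's output (Thévenin) resistance is R_top‖R_bot = 348.8 Ω.
Fractional drop under load = R_th/(R_th + R_L) = 348.8 / (348.8 + 51200) = 0.006766.
So the output falls by 0.677 %.

0.677 %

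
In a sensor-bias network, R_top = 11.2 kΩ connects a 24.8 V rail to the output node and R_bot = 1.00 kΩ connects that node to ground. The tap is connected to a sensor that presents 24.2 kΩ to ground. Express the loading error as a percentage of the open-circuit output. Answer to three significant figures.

The divider's output (Thévenin) resistance is R_top‖R_bot = 0.9180 kΩ.
Fractional drop under load = R_th/(R_th + R_L) = 0.9180 / (0.9180 + 24.2) = 0.03655.
So the output falls by 3.65 %.

3.65 %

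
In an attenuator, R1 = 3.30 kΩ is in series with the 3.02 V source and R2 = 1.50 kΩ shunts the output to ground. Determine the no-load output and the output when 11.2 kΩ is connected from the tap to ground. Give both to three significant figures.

Unloaded: 0.944 V; loaded: 0.864 V

Open-circuit: V = 3.02 × 1.50/(3.30 + 1.50) = 0.944 V.
With the load, R2 becomes R2‖R_L = 1.323 kΩ, so V = 3.02 × 1.323/4.623 = 0.864 V.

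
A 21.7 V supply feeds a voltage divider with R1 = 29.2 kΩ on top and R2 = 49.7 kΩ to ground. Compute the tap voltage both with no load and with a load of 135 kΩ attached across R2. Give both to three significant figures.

Open-circuit: V = 21.7 × 49.7/(29.2 + 49.7) = 13.7 V.
With the load, R2 becomes R2‖R_L = 36.33 kΩ, so V = 21.7 × 36.33/65.53 = 12.0 V.

Unloaded: 13.7 V; loaded: 12.0 V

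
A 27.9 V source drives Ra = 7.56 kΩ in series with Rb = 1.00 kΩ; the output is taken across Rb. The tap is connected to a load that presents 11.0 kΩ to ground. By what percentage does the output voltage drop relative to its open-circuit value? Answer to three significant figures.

7.43 %

The divider's output (Thévenin) resistance is Ra‖Rb = 0.8832 kΩ.
Fractional drop under load = R_th/(R_th + R_L) = 0.8832 / (0.8832 + 11.0) = 0.07432.
So the output falls by 7.43 %.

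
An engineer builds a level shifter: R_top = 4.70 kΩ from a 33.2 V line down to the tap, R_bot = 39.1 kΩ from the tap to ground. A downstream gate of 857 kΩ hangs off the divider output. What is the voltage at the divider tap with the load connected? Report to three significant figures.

The load sits in parallel with R_bot: R_bot‖R_L = (39.1 × 857) / (39.1 + 857) = 37.39 kΩ.
V_out = 33.2 × 37.39 / (4.70 + 37.39) = 33.2 × 37.39/42.09 = 29.5 V.

V_out ≈ 29.5 V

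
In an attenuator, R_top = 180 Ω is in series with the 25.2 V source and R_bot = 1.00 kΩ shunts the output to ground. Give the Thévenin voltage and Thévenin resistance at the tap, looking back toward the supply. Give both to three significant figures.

V_th is the open-circuit tap voltage: 25.2 × 1000/(180 + 1000) = 21.4 V.
With the supply zeroed, R_top and R_bot appear in parallel from the tap: R_th = R_top‖R_bot = (180 × 1000)/1180 = 153 Ω.

V_th = 21.4 V, R_th = 153 Ω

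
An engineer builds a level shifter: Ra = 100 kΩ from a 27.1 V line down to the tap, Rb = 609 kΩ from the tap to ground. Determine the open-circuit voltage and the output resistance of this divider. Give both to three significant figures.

V_th = 23.3 V, R_th = 85.9 kΩ

V_th is the open-circuit tap voltage: 27.1 × 609/(100 + 609) = 23.3 V.
With the supply zeroed, Ra and Rb appear in parallel from the tap: R_th = Ra‖Rb = (100 × 609)/709.0 = 85.9 kΩ.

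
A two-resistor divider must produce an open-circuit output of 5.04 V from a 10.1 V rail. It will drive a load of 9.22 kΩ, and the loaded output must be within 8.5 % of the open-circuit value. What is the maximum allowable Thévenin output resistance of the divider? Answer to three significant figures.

Loading drop = R_th/(R_th + R_L) ≤ 0.0850, so R_th ≤ R_L · ε/(1−ε) = 9.22 kΩ × 0.0850/0.9150 = 857 Ω.
(Any R1, R2 with R2/(R1+R2) = 0.499 and R1‖R2 ≤ 857 Ω will meet the spec.)

R_th ≤ 857 Ω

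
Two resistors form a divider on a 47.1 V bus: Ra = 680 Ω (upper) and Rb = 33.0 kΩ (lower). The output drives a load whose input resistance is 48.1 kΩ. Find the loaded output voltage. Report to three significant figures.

V_out ≈ 45.5 V

The load sits in parallel with Rb: Rb‖R_L = (33000 × 48100) / (33000 + 48100) = 19570 Ω.
V_out = 47.1 × 19570 / (680 + 19570) = 47.1 × 19570/20250 = 45.5 V.
(Unloaded it would have been 46.1 V.)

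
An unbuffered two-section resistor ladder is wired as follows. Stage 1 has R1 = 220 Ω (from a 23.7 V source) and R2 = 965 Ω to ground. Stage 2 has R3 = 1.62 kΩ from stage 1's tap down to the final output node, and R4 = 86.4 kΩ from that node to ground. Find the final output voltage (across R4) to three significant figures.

V_out ≈ 18.9 V

Stage 2 presents R3+R4 = 88020 Ω as a load on stage 1's tap.
Stage 1's lower leg becomes R2‖(R3+R4) = 954.5 Ω, so V_mid = 23.7 × 954.5/1175 = 19.26 V.
Stage 2 is itself unloaded: V_out = V_mid × R4/(R3+R4) = 19.26 × 86400/88020 = 18.9 V.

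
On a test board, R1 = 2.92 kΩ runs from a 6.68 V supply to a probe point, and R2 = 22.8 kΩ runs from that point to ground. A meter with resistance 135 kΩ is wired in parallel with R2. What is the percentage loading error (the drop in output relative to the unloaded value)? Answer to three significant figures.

1.88 %

The divider's output (Thévenin) resistance is R1‖R2 = 2.588 kΩ.
Fractional drop under load = R_th/(R_th + R_L) = 2.588 / (2.588 + 135) = 0.01881.
So the output falls by 1.88 %.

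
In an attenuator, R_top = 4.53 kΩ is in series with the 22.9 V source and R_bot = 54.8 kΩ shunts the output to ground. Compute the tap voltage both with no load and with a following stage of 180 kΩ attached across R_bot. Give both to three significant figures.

Unloaded: 21.2 V; loaded: 20.7 V

Open-circuit: V = 22.9 × 54.8/(4.53 + 54.8) = 21.2 V.
With the load, R_bot becomes R_bot‖R_L = 42.01 kΩ, so V = 22.9 × 42.01/46.54 = 20.7 V.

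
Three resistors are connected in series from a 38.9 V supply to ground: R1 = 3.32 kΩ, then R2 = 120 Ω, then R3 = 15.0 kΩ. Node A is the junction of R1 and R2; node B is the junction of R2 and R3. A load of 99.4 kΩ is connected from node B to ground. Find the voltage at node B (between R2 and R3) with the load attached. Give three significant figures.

At node B, R3 is in parallel with the load: R3‖R_L = 13030 Ω.
Below node A the resistance is R2 + (R3‖R_L) = 13150 Ω, so V_A = 38.9 × 13150/16470 = 31.06 V.
Then V_B = V_A × (R3‖R_L)/(R2 + R3‖R_L) = 31.06 × 13030/13150 = 30.8 V.

V ≈ 30.8 V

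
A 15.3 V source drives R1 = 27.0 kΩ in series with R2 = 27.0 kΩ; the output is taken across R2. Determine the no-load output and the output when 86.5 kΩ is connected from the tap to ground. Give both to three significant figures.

Unloaded: 7.65 V; loaded: 6.62 V

Open-circuit: V = 15.3 × 27.0/(27.0 + 27.0) = 7.65 V.
With the load, R2 becomes R2‖R_L = 20.58 kΩ, so V = 15.3 × 20.58/47.58 = 6.62 V.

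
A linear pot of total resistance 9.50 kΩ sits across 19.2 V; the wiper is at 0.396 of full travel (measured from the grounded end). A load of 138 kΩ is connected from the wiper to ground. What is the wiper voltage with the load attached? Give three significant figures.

V ≈ 7.48 V

The wiper splits the pot into (1−α)R = 5.738 kΩ above and αR = 3.762 kΩ below.
Lower section ‖ load = 3.662 kΩ.
V_wiper = 19.2 × 3.662/(5.738 + 3.662) = 7.48 V.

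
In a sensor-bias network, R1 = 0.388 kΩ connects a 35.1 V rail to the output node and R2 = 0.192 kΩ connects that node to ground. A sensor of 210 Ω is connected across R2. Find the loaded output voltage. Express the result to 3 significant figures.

The load sits in parallel with R2: R2‖R_L = (192 × 210) / (192 + 210) = 100.3 Ω.
V_out = 35.1 × 100.3 / (388 + 100.3) = 35.1 × 100.3/488.3 = 7.21 V.
(Unloaded it would have been 11.6 V.)

V_out ≈ 7.21 V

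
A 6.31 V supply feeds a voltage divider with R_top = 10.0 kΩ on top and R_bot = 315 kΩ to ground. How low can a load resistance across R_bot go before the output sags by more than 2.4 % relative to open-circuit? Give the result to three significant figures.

Output resistance R_th = R_top‖R_bot = (10.0 × 315)/325.0 = 9.692 kΩ.
The fractional drop is R_th/(R_th + R_L); requiring this ≤ 0.0240 gives R_L ≥ R_th(1/0.0240 − 1) = 9.692 × 40.67 = 394 kΩ.

R_L(min) ≈ 394 kΩ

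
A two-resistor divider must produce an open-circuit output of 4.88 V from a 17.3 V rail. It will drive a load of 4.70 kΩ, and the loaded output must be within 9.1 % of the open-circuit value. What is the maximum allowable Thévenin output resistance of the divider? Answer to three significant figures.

R_th ≤ 471 Ω

Loading drop = R_th/(R_th + R_L) ≤ 0.0910, so R_th ≤ R_L · ε/(1−ε) = 4.70 kΩ × 0.0910/0.9090 = 471 Ω.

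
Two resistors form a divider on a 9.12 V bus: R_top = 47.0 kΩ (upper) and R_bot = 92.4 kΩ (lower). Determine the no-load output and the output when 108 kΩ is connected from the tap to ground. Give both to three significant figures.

Open-circuit: V = 9.12 × 92.4/(47.0 + 92.4) = 6.05 V.
With the load, R_bot becomes R_bot‖R_L = 49.80 kΩ, so V = 9.12 × 49.80/96.80 = 4.69 V.

Unloaded: 6.05 V; loaded: 4.69 V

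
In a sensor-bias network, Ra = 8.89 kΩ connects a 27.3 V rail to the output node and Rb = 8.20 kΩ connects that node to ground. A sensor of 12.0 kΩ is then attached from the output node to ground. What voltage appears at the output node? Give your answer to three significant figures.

The load sits in parallel with Rb: Rb‖R_L = (8.20 × 12.0) / (8.20 + 12.0) = 4.871 kΩ.
V_out = 27.3 × 4.871 / (8.89 + 4.871) = 27.3 × 4.871/13.76 = 9.66 V.

V_out ≈ 9.66 V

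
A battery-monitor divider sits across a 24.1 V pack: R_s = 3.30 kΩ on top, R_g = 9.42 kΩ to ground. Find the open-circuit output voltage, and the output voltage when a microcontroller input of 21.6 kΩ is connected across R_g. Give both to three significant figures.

Open-circuit: V = 24.1 × 9.42/(3.30 + 9.42) = 17.8 V.
With the load, R_g becomes R_g‖R_L = 6.559 kΩ, so V = 24.1 × 6.559/9.859 = 16.0 V.

Unloaded: 17.8 V; loaded: 16.0 V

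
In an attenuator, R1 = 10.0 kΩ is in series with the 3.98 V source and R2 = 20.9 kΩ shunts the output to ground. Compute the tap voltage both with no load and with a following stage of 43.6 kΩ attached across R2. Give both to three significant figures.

Open-circuit: V = 3.98 × 20.9/(10.0 + 20.9) = 2.69 V.
With the load, R2 becomes R2‖R_L = 14.13 kΩ, so V = 3.98 × 14.13/24.13 = 2.33 V.

Unloaded: 2.69 V; loaded: 2.33 V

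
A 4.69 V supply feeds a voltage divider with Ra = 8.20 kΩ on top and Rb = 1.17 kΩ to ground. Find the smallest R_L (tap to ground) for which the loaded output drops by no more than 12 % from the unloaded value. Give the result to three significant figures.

Output resistance R_th = Ra‖Rb = (8.20 × 1.17)/9.370 = 1.024 kΩ.
The fractional drop is R_th/(R_th + R_L); requiring this ≤ 0.120 gives R_L ≥ R_th(1/0.120 − 1) = 1.024 × 7.333 = 7.51 kΩ.

R_L(min) ≈ 7.51 kΩ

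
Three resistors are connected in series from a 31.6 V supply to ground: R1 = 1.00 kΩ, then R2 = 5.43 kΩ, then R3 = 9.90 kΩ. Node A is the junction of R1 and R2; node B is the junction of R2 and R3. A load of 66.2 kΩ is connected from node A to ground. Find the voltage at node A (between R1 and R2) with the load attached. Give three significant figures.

Below node A the series string R2+R3 = 15.33 kΩ sits in parallel with the 66.2 kΩ load: 12.45 kΩ.
V_A = 31.6 × 12.45/(1.00 + 12.45) = 29.3 V.

V ≈ 29.3 V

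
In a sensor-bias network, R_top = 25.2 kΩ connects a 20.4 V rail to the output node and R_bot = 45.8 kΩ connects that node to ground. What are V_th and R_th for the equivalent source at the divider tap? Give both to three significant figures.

V_th = 13.2 V, R_th = 16.3 kΩ

V_th is the open-circuit tap voltage: 20.4 × 45.8/(25.2 + 45.8) = 13.2 V.
With the supply zeroed, R_top and R_bot appear in parallel from the tap: R_th = R_top‖R_bot = (25.2 × 45.8)/71.00 = 16.3 kΩ.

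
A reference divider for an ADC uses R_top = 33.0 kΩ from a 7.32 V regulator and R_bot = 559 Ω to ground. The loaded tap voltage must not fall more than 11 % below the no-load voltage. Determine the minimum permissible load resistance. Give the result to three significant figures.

R_L(min) ≈ 4.45 kΩ

Output resistance R_th = R_top‖R_bot = (33000 × 559)/33560 = 549.7 Ω.
The fractional drop is R_th/(R_th + R_L); requiring this ≤ 0.110 gives R_L ≥ R_th(1/0.110 − 1) = 549.7 × 8.091 = 4.45 kΩ.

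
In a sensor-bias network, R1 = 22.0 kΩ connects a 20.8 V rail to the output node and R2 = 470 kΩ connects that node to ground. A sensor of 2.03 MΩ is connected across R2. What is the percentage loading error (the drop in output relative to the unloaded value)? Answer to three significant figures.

The divider's output (Thévenin) resistance is R1‖R2 = 21.02 kΩ.
Fractional drop under load = R_th/(R_th + R_L) = 21.02 / (21.02 + 2030) = 0.01025.
So the output falls by 1.02 %.

1.02 %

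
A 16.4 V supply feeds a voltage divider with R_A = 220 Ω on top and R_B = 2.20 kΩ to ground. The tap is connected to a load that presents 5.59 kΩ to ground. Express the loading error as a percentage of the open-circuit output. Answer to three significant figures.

3.45 %

The divider's output (Thévenin) resistance is R_A‖R_B = 200.0 Ω.
Fractional drop under load = R_th/(R_th + R_L) = 200.0 / (200.0 + 5590) = 0.03454.
So the output falls by 3.45 %.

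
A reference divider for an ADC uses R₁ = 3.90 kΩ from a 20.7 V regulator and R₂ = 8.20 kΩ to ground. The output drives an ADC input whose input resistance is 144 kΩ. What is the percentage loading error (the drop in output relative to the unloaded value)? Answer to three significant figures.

1.80 %

The divider's output (Thévenin) resistance is R₁‖R₂ = 2.643 kΩ.
Fractional drop under load = R_th/(R_th + R_L) = 2.643 / (2.643 + 144) = 0.01802.
So the output falls by 1.80 %.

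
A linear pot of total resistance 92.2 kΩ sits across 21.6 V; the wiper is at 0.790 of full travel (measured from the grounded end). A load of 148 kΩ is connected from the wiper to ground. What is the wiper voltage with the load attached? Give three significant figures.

The wiper splits the pot into (1−α)R = 19.36 kΩ above and αR = 72.84 kΩ below.
Lower section ‖ load = 48.81 kΩ.
V_wiper = 21.6 × 48.81/(19.36 + 48.81) = 15.5 V.

V ≈ 15.5 V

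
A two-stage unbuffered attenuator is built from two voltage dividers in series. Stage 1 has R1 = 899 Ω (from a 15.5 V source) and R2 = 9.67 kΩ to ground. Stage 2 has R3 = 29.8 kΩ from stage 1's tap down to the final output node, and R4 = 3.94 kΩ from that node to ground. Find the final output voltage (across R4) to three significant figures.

Stage 2 presents R3+R4 = 33740 Ω as a load on stage 1's tap.
Stage 1's lower leg becomes R2‖(R3+R4) = 7516 Ω, so V_mid = 15.5 × 7516/8415 = 13.84 V.
Stage 2 is itself unloaded: V_out = V_mid × R4/(R3+R4) = 13.84 × 3940/33740 = 1.62 V.

V_out ≈ 1.62 V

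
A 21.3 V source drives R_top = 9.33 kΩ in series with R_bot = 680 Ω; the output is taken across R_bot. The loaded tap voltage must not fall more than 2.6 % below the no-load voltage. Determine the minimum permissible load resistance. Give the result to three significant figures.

R_L(min) ≈ 23.7 kΩ

Output resistance R_th = R_top‖R_bot = (9330 × 680)/10010 = 633.8 Ω.
The fractional drop is R_th/(R_th + R_L); requiring this ≤ 0.0260 gives R_L ≥ R_th(1/0.0260 − 1) = 633.8 × 37.46 = 23.7 kΩ.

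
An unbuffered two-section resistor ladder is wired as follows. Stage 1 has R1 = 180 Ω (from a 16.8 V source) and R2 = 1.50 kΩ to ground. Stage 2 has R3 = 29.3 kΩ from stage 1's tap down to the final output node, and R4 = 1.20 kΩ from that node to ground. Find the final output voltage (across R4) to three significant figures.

V_out ≈ 0.587 V

Stage 2 presents R3+R4 = 30500 Ω as a load on stage 1's tap.
Stage 1's lower leg becomes R2‖(R3+R4) = 1430 Ω, so V_mid = 16.8 × 1430/1610 = 14.92 V.
Stage 2 is itself unloaded: V_out = V_mid × R4/(R3+R4) = 14.92 × 1200/30500 = 0.587 V.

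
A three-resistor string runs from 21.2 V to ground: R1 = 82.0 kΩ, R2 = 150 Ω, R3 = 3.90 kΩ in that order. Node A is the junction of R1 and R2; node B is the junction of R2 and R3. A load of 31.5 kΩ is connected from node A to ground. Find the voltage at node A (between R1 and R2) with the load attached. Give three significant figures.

V ≈ 0.889 V

Below node A the series string R2+R3 = 4050 Ω sits in parallel with the 31500 Ω load: 3589 Ω.
V_A = 21.2 × 3589/(82000 + 3589) = 0.889 V.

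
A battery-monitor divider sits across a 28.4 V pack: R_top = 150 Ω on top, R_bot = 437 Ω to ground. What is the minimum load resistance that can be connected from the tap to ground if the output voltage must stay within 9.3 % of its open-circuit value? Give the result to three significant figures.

Output resistance R_th = R_top‖R_bot = (150 × 437)/587.0 = 111.7 Ω.
The fractional drop is R_th/(R_th + R_L); requiring this ≤ 0.0930 gives R_L ≥ R_th(1/0.0930 − 1) = 111.7 × 9.753 = 1.09 kΩ.

R_L(min) ≈ 1.09 kΩ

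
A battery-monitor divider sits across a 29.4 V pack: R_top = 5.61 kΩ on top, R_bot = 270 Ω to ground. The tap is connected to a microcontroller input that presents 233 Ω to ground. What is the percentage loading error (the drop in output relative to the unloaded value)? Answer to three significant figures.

The divider's output (Thévenin) resistance is R_top‖R_bot = 257.6 Ω.
Fractional drop under load = R_th/(R_th + R_L) = 257.6 / (257.6 + 233) = 0.5251.
So the output falls by 52.5 %.

52.5 %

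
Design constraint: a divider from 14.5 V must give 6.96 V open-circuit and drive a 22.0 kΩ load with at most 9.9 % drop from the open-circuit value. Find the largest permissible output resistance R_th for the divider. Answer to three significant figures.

R_th ≤ 2.42 kΩ

Loading drop = R_th/(R_th + R_L) ≤ 0.0990, so R_th ≤ R_L · ε/(1−ε) = 22.0 kΩ × 0.0990/0.9010 = 2.42 kΩ.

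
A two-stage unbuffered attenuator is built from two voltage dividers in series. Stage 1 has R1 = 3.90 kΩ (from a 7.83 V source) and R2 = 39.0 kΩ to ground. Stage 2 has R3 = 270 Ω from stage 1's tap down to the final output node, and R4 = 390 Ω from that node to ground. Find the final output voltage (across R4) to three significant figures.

V_out ≈ 0.660 V

Stage 2 presents R3+R4 = 660.0 Ω as a load on stage 1's tap.
Stage 1's lower leg becomes R2‖(R3+R4) = 649.0 Ω, so V_mid = 7.83 × 649.0/4549 = 1.117 V.
Stage 2 is itself unloaded: V_out = V_mid × R4/(R3+R4) = 1.117 × 390/660.0 = 0.660 V.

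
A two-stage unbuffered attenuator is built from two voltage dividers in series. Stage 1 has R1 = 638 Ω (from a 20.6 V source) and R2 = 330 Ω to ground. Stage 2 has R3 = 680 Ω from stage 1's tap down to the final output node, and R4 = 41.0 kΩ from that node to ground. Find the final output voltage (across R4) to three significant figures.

V_out ≈ 6.87 V

Stage 2 presents R3+R4 = 41680 Ω as a load on stage 1's tap.
Stage 1's lower leg becomes R2‖(R3+R4) = 327.4 Ω, so V_mid = 20.6 × 327.4/965.4 = 6.986 V.
Stage 2 is itself unloaded: V_out = V_mid × R4/(R3+R4) = 6.986 × 41000/41680 = 6.87 V.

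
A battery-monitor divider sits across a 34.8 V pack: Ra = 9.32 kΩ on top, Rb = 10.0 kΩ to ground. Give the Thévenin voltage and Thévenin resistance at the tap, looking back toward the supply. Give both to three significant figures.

V_th is the open-circuit tap voltage: 34.8 × 10.0/(9.32 + 10.0) = 18.0 V.
With the supply zeroed, Ra and Rb appear in parallel from the tap: R_th = Ra‖Rb = (9.32 × 10.0)/19.32 = 4.82 kΩ.

V_th = 18.0 V, R_th = 4.82 kΩ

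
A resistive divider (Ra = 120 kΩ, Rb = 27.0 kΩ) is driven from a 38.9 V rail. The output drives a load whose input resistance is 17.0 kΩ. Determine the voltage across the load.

The load sits in parallel with Rb: Rb‖R_L = (27.0 × 17.0) / (27.0 + 17.0) = 10.43 kΩ.
V_out = 38.9 × 10.43 / (120 + 10.43) = 38.9 × 10.43/130.4 = 3.11 V.

V_out ≈ 3.11 V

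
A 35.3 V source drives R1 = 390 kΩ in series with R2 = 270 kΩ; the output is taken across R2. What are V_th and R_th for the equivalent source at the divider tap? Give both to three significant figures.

V_th = 14.4 V, R_th = 160 kΩ

V_th is the open-circuit tap voltage: 35.3 × 270/(390 + 270) = 14.4 V.
With the supply zeroed, R1 and R2 appear in parallel from the tap: R_th = R1‖R2 = (390 × 270)/660.0 = 160 kΩ.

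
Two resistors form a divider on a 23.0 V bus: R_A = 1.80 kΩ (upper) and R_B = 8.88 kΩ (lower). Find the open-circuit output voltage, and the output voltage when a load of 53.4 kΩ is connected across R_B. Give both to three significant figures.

Open-circuit: V = 23.0 × 8.88/(1.80 + 8.88) = 19.1 V.
With the load, R_B becomes R_B‖R_L = 7.614 kΩ, so V = 23.0 × 7.614/9.414 = 18.6 V.

Unloaded: 19.1 V; loaded: 18.6 V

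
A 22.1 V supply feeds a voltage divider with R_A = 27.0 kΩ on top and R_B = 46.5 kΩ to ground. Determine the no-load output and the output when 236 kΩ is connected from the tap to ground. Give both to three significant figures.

Open-circuit: V = 22.1 × 46.5/(27.0 + 46.5) = 14.0 V.
With the load, R_B becomes R_B‖R_L = 38.85 kΩ, so V = 22.1 × 38.85/65.85 = 13.0 V.

Unloaded: 14.0 V; loaded: 13.0 V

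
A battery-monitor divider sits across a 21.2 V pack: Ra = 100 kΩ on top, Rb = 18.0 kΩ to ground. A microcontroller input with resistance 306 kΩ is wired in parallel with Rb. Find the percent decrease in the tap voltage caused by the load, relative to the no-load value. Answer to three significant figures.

4.75 %

The divider's output (Thévenin) resistance is Ra‖Rb = 15.25 kΩ.
Fractional drop under load = R_th/(R_th + R_L) = 15.25 / (15.25 + 306) = 0.04748.
So the output falls by 4.75 %.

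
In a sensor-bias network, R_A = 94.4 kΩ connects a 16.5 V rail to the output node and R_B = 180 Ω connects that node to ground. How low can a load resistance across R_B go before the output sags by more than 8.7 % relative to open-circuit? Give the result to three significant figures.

R_L(min) ≈ 1.89 kΩ

Output resistance R_th = R_A‖R_B = (94400 × 180)/94580 = 179.7 Ω.
The fractional drop is R_th/(R_th + R_L); requiring this ≤ 0.0870 gives R_L ≥ R_th(1/0.0870 − 1) = 179.7 × 10.49 = 1.89 kΩ.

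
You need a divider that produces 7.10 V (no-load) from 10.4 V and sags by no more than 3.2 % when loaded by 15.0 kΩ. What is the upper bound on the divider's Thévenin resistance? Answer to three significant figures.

R_th ≤ 496 Ω

Loading drop = R_th/(R_th + R_L) ≤ 0.0320, so R_th ≤ R_L · ε/(1−ε) = 15.0 kΩ × 0.0320/0.9680 = 496 Ω.
(Any R1, R2 with R2/(R1+R2) = 0.683 and R1‖R2 ≤ 496 Ω will meet the spec.)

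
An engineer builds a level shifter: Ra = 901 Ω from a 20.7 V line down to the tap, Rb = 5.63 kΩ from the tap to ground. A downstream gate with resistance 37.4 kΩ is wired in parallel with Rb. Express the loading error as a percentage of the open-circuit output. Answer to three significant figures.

2.03 %

The divider's output (Thévenin) resistance is Ra‖Rb = 776.7 Ω.
Fractional drop under load = R_th/(R_th + R_L) = 776.7 / (776.7 + 37400) = 0.02034.
So the output falls by 2.03 %.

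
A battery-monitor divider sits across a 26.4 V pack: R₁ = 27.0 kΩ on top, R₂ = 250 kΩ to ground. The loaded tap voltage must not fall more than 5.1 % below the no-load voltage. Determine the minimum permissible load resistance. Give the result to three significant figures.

R_L(min) ≈ 453 kΩ

Output resistance R_th = R₁‖R₂ = (27.0 × 250)/277.0 = 24.37 kΩ.
The fractional drop is R_th/(R_th + R_L); requiring this ≤ 0.0510 gives R_L ≥ R_th(1/0.0510 − 1) = 24.37 × 18.61 = 453 kΩ.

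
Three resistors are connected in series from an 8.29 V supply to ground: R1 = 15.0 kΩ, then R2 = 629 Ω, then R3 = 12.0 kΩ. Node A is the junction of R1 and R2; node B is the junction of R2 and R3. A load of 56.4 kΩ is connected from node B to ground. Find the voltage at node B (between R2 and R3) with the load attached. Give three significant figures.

V ≈ 3.21 V

At node B, R3 is in parallel with the load: R3‖R_L = 9895 Ω.
Below node A the resistance is R2 + (R3‖R_L) = 10520 Ω, so V_A = 8.29 × 10520/25520 = 3.418 V.
Then V_B = V_A × (R3‖R_L)/(R2 + R3‖R_L) = 3.418 × 9895/10520 = 3.21 V.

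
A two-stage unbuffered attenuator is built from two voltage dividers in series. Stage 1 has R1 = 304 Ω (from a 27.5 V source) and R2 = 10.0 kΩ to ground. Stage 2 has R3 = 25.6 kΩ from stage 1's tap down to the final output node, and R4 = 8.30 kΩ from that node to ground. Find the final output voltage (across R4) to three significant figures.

Stage 2 presents R3+R4 = 33900 Ω as a load on stage 1's tap.
Stage 1's lower leg becomes R2‖(R3+R4) = 7722 Ω, so V_mid = 27.5 × 7722/8026 = 26.46 V.
Stage 2 is itself unloaded: V_out = V_mid × R4/(R3+R4) = 26.46 × 8300/33900 = 6.48 V.

V_out ≈ 6.48 V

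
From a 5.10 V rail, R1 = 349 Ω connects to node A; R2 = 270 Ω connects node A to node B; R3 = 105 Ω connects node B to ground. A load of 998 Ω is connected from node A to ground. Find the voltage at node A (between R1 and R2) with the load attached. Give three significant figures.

V ≈ 2.24 V

Below node A the series string R2+R3 = 375.0 Ω sits in parallel with the 998 Ω load: 272.6 Ω.
V_A = 5.10 × 272.6/(349 + 272.6) = 2.24 V.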